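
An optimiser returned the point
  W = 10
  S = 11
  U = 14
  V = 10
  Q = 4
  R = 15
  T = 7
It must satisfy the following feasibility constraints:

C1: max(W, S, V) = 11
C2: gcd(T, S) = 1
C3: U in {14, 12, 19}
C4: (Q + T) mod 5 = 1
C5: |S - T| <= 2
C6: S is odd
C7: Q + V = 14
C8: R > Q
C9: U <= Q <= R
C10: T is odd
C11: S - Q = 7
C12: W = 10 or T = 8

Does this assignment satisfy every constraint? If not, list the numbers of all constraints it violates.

Violated: 5, 9.

C1: max(10, 11, 10) = 11 — holds.
C2: gcd(7, 11) = 1 — holds.
C3: U = 14 is in {14, 12, 19} — holds.
C4: Q + T = 11; 11 mod 5 = 1 — holds.
C5: |11 - 7| = 4; 4 > 2, exceeds bound 2 — does not hold.
C6: S = 11 is odd — holds.
C7: Q + V = 4 + 10 = 14 — holds.
C8: R = 15, Q = 4; 15 > 4 — holds.
C9: values 14, 4, 15; U = 14 is not <= Q = 4 — does not hold.
C10: T = 7 is odd — holds.
C11: S - Q = 11 - 4 = 7 — holds.
C12: W = 10 = 10 (first disjunct) — holds.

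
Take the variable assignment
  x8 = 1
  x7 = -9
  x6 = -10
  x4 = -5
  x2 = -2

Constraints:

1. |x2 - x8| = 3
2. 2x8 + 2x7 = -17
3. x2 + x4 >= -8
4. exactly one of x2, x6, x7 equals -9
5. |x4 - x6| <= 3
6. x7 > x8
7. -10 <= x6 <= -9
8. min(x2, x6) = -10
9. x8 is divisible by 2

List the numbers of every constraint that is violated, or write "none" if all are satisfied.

The assignment fails constraints 2, 5, 6, and 9.

1. |-2 - 1| = 3 — holds.
2. 2x8 + 2x7 = 2(1) + 2(-9) = -16, not -17 — does not hold.
3. x2 + x4 = -2 + (-5) = -7; -7 ≥ -8 — holds.
4. x2=-2, x6=-10, x7=-9; 1 of them equals -9 — holds.
5. |-5 - (-10)| = 5; 5 > 3, exceeds bound 3 — does not hold.
6. x7 = -9, x8 = 1; -9 ≤ 1 (want >) — does not hold.
7. x6 = -10 lies in [-10, -9] — holds.
8. min(-2, -10) = -10 — holds.
9. 1 = 2*0 + 1, so 2 does not divide 1 — does not hold.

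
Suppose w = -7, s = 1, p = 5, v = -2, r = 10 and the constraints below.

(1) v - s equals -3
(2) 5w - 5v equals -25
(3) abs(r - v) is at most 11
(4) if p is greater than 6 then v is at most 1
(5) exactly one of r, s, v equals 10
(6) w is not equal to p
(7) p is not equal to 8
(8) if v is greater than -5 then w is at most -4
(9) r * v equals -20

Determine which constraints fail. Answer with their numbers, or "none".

No — constraint 3 is not satisfied.

(1) v - s = -2 - 1 = -3 — holds.
(2) 5w - 5v = 5(-7) - 5(-2) = -25 — holds.
(3) abs(10 - (-2)) = 12; 12 > 11, exceeds bound 11 — fails.
(4) p = 5, not > 6; antecedent false, conditional vacuously true — holds.
(5) r=10, s=1, v=-2; 1 of them equals 10 — holds.
(6) w = -7, p = 5; distinct — holds.
(7) p = 5, and 5 ≠ 8 — holds.
(8) v = -2 > -5, so we need w ≤ -4; w = -7 ≤ -4 — holds.
(9) r * v = 10 * (-2) = -20 — holds.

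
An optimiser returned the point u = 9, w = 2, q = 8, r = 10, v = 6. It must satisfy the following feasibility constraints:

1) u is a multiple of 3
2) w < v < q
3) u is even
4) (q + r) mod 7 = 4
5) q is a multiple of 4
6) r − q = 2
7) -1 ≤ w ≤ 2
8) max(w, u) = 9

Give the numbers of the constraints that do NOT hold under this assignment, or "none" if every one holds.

Violated: 3.

1) 9 / 3 = 3, so 3 divides 9 — OK.
2) values 2 < 6 < 8 — OK.
3) u = 9 is odd — violated.
4) q + r = 18; 18 mod 7 = 4 — OK.
5) 8 / 4 = 2, so 4 divides 8 — OK.
6) r − q = 10 − 8 = 2 — OK.
7) w = 2 lies in [-1, 2] — OK.
8) max(2, 9) = 9 — OK.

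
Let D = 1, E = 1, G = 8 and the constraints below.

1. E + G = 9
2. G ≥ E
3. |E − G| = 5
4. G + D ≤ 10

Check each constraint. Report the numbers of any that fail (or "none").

1. E + G = 1 + 8 = 9 — holds.
2. G = 8, E = 1; 8 ≥ 1 — holds.
3. |1 − 8| = 7, not 5 — fails.
4. G + D = 8 + 1 = 9; 9 ≤ 10 — holds.

Violated: 3.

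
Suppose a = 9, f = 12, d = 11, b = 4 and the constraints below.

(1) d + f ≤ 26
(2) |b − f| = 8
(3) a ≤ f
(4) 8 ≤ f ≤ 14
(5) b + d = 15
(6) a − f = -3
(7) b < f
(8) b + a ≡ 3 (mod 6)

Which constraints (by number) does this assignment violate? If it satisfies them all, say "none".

(1) d + f = 11 + 12 = 23; 23 ≤ 26 — OK.
(2) |4 − 12| = 8 — OK.
(3) a = 9, f = 12; 9 ≤ 12 — OK.
(4) f = 12 lies in [8, 14] — OK.
(5) b + d = 4 + 11 = 15 — OK.
(6) a − f = 9 − 12 = -3 — OK.
(7) b = 4, f = 12; 4 < 12 — OK.
(8) b + a = 13; 13 mod 6 = 1, not 3 — violated.

No — constraint 8 is not satisfied.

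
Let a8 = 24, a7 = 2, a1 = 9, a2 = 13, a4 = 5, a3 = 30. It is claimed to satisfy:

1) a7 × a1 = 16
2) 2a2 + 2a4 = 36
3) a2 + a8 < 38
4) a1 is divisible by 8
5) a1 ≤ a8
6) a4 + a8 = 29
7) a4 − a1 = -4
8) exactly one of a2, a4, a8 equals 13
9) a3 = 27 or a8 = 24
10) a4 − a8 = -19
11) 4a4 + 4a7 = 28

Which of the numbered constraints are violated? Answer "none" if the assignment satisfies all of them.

Violated: 1, 4.

1) a7 × a1 = 2 × 9 = 18, not 16  no
2) 2a2 + 2a4 = 2(13) + 2(5) = 36  yes
3) a2 + a8 = 13 + 24 = 37; 37 < 38  yes
4) 9 = 8×1 + 1, so 8 does not divide 9  no
5) a1 = 9, a8 = 24; 9 ≤ 24  yes
6) a4 + a8 = 5 + 24 = 29  yes
7) a4 − a1 = 5 − 9 = -4  yes
8) a2=13, a4=5, a8=24; 1 of them equals 13  yes
9) a3 = 30 ≠ 27, but a8 = 24 = 24 (second disjunct)  yes
10) a4 − a8 = 5 − 24 = -19  yes
11) 4a4 + 4a7 = 4(5) + 4(2) = 28  yes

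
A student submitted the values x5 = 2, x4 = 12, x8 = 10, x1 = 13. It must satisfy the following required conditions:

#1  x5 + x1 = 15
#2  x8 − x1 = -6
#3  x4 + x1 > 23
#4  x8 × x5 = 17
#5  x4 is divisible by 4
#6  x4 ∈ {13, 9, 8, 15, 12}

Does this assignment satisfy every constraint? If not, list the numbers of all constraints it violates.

The assignment fails constraints 2 and 4.

#1 x5 + x1 = 2 + 13 = 15 — holds.
#2 x8 − x1 = 10 − 13 = -3, not -6 — fails.
#3 x4 + x1 = 12 + 13 = 25; 25 > 23 — holds.
#4 x8 × x5 = 10 × 2 = 20, not 17 — fails.
#5 12 / 4 = 3, so 4 divides 12 — holds.
#6 x4 = 12 is in {13, 9, 8, 15, 12} — holds.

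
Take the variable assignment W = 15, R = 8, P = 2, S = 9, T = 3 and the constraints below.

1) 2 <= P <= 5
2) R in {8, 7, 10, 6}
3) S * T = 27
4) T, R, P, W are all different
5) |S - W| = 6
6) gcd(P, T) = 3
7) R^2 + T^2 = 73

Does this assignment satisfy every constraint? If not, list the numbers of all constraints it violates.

1) P = 2 lies in [2, 5]  OK
2) R = 8 is in {8, 7, 10, 6}  OK
3) S * T = 9 * 3 = 27  OK
4) values 3, 8, 2, 15 are pairwise distinct  OK
5) |9 - 15| = 6  OK
6) gcd(2, 3) = 1, not 3  FAIL
7) R^2 + T^2 = 8^2 + 3^2 = 64 + 9 = 73  OK

Constraint 6 does not hold.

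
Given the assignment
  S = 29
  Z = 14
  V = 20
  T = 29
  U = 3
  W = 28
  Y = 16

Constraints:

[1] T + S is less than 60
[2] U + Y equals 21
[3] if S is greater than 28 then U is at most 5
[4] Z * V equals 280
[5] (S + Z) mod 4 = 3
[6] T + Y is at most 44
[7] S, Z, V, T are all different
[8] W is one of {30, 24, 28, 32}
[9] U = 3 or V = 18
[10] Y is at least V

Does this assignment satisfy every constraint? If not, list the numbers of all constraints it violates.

Constraints 2, 6, 7, 10 are violated.

[1] T + S = 29 + 29 = 58; 58 < 60 — holds.
[2] U + Y = 3 + 16 = 19, not 21 — fails.
[3] S = 29 > 28, so we need U ≤ 5; U = 3 ≤ 5 — holds.
[4] Z * V = 14 * 20 = 280 — holds.
[5] S + Z = 43; 43 mod 4 = 3 — holds.
[6] T + Y = 29 + 16 = 45; 45 > 44, bound 44 not met — fails.
[7] S = T = 29, not all different — fails.
[8] W = 28 is in {30, 24, 28, 32} — holds.
[9] U = 3 = 3 (first disjunct) — holds.
[10] Y = 16, V = 20; 16 < 20 (want ≥) — fails.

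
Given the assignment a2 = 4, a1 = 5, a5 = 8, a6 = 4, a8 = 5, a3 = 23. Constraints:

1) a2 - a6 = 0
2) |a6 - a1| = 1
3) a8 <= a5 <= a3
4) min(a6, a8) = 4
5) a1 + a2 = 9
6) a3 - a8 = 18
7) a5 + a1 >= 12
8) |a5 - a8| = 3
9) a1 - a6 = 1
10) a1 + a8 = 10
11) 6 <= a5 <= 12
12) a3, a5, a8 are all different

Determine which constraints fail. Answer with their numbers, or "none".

1) a2 - a6 = 4 - 4 = 0  true
2) |4 - 5| = 1  true
3) values 5 <= 8 <= 23  true
4) min(4, 5) = 4  true
5) a1 + a2 = 5 + 4 = 9  true
6) a3 - a8 = 23 - 5 = 18  true
7) a5 + a1 = 8 + 5 = 13; 13 ≥ 12  true
8) |8 - 5| = 3  true
9) a1 - a6 = 5 - 4 = 1  true
10) a1 + a8 = 5 + 5 = 10  true
11) a5 = 8 lies in [6, 12]  true
12) values 23, 8, 5 are pairwise distinct  true

None — every constraint holds.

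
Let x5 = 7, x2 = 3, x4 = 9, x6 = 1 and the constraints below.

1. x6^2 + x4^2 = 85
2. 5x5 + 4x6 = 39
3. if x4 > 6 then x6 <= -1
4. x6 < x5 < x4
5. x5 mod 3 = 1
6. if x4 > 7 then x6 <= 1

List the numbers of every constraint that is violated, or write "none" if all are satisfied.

1. x6^2 + x4^2 = 1^2 + 9^2 = 1 + 81 = 82, not 85  ✘
2. 5x5 + 4x6 = 5(7) + 4(1) = 39  ✔
3. x4 = 9 > 6, so we need x6 ≤ -1; but x6 = 1 > -1  ✘
4. values 1 < 7 < 9  ✔
5. 7 mod 3 = 1  ✔
6. x4 = 9 > 7, so we need x6 ≤ 1; x6 = 1 ≤ 1  ✔

No — constraints 1, 3 are not satisfied.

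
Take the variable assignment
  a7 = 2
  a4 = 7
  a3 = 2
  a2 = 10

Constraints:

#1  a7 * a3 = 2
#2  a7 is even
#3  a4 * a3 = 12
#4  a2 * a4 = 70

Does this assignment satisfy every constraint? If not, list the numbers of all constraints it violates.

The assignment fails constraints 1 and 3.

#1 a7 * a3 = 2 * 2 = 4, not 2 — violated.
#2 a7 = 2 is even — OK.
#3 a4 * a3 = 7 * 2 = 14, not 12 — violated.
#4 a2 * a4 = 10 * 7 = 70 — OK.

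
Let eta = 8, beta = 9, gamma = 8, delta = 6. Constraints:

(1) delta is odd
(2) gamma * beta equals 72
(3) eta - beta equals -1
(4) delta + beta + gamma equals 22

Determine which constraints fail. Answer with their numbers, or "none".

(1) delta = 6 is even  fails
(2) gamma * beta = 8 * 9 = 72  holds
(3) eta - beta = 8 - 9 = -1  holds
(4) delta + beta + gamma = 6 + 9 + 8 = 23, not 22  fails

Constraints 1 and 4 are violated.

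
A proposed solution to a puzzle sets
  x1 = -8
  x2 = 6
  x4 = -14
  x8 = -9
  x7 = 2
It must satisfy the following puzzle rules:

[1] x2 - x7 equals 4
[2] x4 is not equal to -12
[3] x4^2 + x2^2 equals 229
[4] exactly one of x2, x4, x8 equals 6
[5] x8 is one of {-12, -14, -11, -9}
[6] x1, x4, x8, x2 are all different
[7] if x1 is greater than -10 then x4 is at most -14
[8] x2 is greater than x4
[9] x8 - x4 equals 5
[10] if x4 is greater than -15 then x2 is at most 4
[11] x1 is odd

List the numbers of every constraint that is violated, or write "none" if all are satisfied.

[1] x2 - x7 = 6 - 2 = 4 — holds.
[2] x4 = -14, and -14 ≠ -12 — holds.
[3] x4^2 + x2^2 = (-14)^2 + 6^2 = 196 + 36 = 232, not 229 — fails.
[4] x2=6, x4=-14, x8=-9; 1 of them equals 6 — holds.
[5] x8 = -9 is in {-12, -14, -11, -9} — holds.
[6] values -8, -14, -9, 6 are pairwise distinct — holds.
[7] x1 = -8 > -10, so we need x4 ≤ -14; x4 = -14 ≤ -14 — holds.
[8] x2 = 6, x4 = -14; 6 > -14 — holds.
[9] x8 - x4 = -9 - (-14) = 5 — holds.
[10] x4 = -14 > -15, so we need x2 ≤ 4; but x2 = 6 > 4 — fails.
[11] x1 = -8 is even — fails.

Constraints 3, 10, and 11 are violated.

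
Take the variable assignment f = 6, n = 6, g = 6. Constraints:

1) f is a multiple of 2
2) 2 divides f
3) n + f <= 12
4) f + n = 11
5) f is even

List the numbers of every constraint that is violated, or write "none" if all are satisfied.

Constraint 4 is violated.

1) 6 / 2 = 3, so 2 divides 6 — OK.
2) 6 / 2 = 3, so 2 divides 6 — OK.
3) n + f = 6 + 6 = 12; 12 ≤ 12 — OK.
4) f + n = 6 + 6 = 12, not 11 — violated.
5) f = 6 is even — OK.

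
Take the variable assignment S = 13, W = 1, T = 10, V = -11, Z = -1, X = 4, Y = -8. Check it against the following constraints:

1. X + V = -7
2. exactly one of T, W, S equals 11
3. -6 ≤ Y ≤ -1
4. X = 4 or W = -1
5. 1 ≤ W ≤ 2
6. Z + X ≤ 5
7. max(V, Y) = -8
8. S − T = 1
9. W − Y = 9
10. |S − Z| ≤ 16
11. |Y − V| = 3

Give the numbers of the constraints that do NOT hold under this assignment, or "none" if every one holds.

No — constraints 2, 3, and 8 are not satisfied.

1. X + V = 4 + (-11) = -7 — OK.
2. T=10, W=1, S=13; 0 of them equal 11, not exactly one — violated.
3. Y = -8 is outside [-6, -1] — violated.
4. X = 4 = 4 (first disjunct) — OK.
5. W = 1 lies in [1, 2] — OK.
6. Z + X = -1 + 4 = 3; 3 ≤ 5 — OK.
7. max(-11, -8) = -8 — OK.
8. S − T = 13 − 10 = 3, not 1 — violated.
9. W − Y = 1 − (-8) = 9 — OK.
10. |13 − (-1)| = 14; 14 ≤ 16 — OK.
11. |-8 − (-11)| = 3 — OK.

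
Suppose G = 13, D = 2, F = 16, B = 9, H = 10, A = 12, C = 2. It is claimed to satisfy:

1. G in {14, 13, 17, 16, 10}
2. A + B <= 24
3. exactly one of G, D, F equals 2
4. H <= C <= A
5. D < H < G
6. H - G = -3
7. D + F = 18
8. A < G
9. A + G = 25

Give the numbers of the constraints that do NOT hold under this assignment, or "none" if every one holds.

Violated: 4.

1. G = 13 is in {14, 13, 17, 16, 10}  ✔
2. A + B = 12 + 9 = 21; 21 ≤ 24  ✔
3. G=13, D=2, F=16; 1 of them equals 2  ✔
4. values 10, 2, 12; H = 10 is not <= C = 2  ✘
5. values 2 < 10 < 13  ✔
6. H - G = 10 - 13 = -3  ✔
7. D + F = 2 + 16 = 18  ✔
8. A = 12, G = 13; 12 < 13  ✔
9. A + G = 12 + 13 = 25  ✔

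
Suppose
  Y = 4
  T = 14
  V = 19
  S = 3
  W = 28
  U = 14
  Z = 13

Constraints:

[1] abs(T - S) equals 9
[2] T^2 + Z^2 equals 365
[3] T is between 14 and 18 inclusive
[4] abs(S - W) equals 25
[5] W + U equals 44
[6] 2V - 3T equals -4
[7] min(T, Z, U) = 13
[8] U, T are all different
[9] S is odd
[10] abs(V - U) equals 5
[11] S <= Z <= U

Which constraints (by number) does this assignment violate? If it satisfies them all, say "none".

[1] abs(14 - 3) = 11, not 9  ✘
[2] T^2 + Z^2 = 14^2 + 13^2 = 196 + 169 = 365  ✔
[3] T = 14 lies in [14, 18]  ✔
[4] abs(3 - 28) = 25  ✔
[5] W + U = 28 + 14 = 42, not 44  ✘
[6] 2V - 3T = 2(19) - 3(14) = -4  ✔
[7] min(14, 13, 14) = 13  ✔
[8] U = T = 14, not all different  ✘
[9] S = 3 is odd  ✔
[10] abs(19 - 14) = 5  ✔
[11] values 3 <= 13 <= 14  ✔

Constraints 1, 5, and 8 are violated.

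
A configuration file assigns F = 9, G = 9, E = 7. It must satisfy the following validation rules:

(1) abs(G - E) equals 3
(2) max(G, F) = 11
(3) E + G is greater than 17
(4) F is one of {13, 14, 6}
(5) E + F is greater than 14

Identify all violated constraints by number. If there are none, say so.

(1) abs(9 - 7) = 2, not 3  ✗
(2) max(9, 9) = 9, not 11  ✗
(3) E + G = 7 + 9 = 16; 16 ≤ 17, bound 17 not met  ✗
(4) F = 9 is not in {13, 14, 6}  ✗
(5) E + F = 7 + 9 = 16; 16 > 14  ✓

Constraints 1, 2, 3, and 4 are violated.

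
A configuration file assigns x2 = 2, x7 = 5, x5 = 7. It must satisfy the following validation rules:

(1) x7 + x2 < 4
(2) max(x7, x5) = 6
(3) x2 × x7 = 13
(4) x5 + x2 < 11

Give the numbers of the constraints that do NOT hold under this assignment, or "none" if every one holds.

(1) x7 + x2 = 5 + 2 = 7; 7 ≥ 4, bound 4 not met  no
(2) max(5, 7) = 7, not 6  no
(3) x2 × x7 = 2 × 5 = 10, not 13  no
(4) x5 + x2 = 7 + 2 = 9; 9 < 11  yes

The assignment fails constraints 1, 2, and 3.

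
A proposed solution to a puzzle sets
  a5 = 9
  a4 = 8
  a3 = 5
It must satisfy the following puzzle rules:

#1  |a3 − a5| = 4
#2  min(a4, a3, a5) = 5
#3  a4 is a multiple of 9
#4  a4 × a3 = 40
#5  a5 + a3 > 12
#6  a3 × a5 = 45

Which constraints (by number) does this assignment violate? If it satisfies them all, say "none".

No — constraint 3 is not satisfied.

#1 |5 − 9| = 4 — holds.
#2 min(8, 5, 9) = 5 — holds.
#3 8 = 9×0 + 8, so 9 does not divide 8 — fails.
#4 a4 × a3 = 8 × 5 = 40 — holds.
#5 a5 + a3 = 9 + 5 = 14; 14 > 12 — holds.
#6 a3 × a5 = 5 × 9 = 45 — holds.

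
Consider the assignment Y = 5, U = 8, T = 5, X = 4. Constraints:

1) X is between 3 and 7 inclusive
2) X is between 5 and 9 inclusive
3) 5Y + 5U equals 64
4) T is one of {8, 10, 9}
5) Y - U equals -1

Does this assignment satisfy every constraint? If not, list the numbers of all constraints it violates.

1) X = 4 lies in [3, 7]  ✔
2) X = 4 is outside [5, 9]  ✘
3) 5Y + 5U = 5(5) + 5(8) = 65, not 64  ✘
4) T = 5 is not in {8, 10, 9}  ✘
5) Y - U = 5 - 8 = -3, not -1  ✘

No — constraints 2, 3, 4, 5 are not satisfied.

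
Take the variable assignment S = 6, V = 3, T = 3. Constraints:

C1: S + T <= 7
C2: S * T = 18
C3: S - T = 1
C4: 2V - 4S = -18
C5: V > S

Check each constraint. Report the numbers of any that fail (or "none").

Violated: 1, 3, and 5.

C1: S + T = 6 + 3 = 9; 9 > 7, bound 7 not met  no
C2: S * T = 6 * 3 = 18  yes
C3: S - T = 6 - 3 = 3, not 1  no
C4: 2V - 4S = 2(3) - 4(6) = -18  yes
C5: V = 3, S = 6; 3 ≤ 6 (want >)  no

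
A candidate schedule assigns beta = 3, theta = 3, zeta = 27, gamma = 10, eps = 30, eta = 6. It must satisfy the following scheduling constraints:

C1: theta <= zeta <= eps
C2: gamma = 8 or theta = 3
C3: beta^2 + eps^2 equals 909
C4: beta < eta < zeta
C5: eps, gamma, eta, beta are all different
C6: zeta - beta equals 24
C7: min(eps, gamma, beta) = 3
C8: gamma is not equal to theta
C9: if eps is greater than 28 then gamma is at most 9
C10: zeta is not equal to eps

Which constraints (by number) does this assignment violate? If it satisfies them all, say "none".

Constraint 9 does not hold.

C1: values 3 <= 27 <= 30  OK
C2: gamma = 10 ≠ 8, but theta = 3 = 3 (second disjunct)  OK
C3: beta^2 + eps^2 = 3^2 + 30^2 = 9 + 900 = 909  OK
C4: values 3 < 6 < 27  OK
C5: values 30, 10, 6, 3 are pairwise distinct  OK
C6: zeta - beta = 27 - 3 = 24  OK
C7: min(30, 10, 3) = 3  OK
C8: gamma = 10, theta = 3; distinct  OK
C9: eps = 30 > 28, so we need gamma ≤ 9; but gamma = 10 > 9  FAIL
C10: zeta = 27, eps = 30; distinct  OK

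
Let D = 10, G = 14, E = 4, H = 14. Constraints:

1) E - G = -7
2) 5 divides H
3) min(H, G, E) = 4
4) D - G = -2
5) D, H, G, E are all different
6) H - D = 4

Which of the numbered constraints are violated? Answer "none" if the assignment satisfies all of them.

1) E - G = 4 - 14 = -10, not -7  FAIL
2) 14 = 5*2 + 4, so 5 does not divide 14  FAIL
3) min(14, 14, 4) = 4  OK
4) D - G = 10 - 14 = -4, not -2  FAIL
5) H = G = 14, not all different  FAIL
6) H - D = 14 - 10 = 4  OK

Constraints 1, 2, 4, and 5 are violated.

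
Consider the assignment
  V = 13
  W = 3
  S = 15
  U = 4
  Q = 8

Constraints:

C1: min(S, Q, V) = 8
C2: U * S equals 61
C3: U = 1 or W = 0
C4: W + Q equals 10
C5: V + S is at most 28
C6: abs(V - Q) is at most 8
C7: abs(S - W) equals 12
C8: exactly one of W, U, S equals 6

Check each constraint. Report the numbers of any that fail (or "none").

C1: min(15, 8, 13) = 8 — OK.
C2: U * S = 4 * 15 = 60, not 61 — violated.
C3: U = 4 ≠ 1 and W = 3 ≠ 0; both disjuncts false — violated.
C4: W + Q = 3 + 8 = 11, not 10 — violated.
C5: V + S = 13 + 15 = 28; 28 ≤ 28 — OK.
C6: abs(13 - 8) = 5; 5 ≤ 8 — OK.
C7: abs(15 - 3) = 12 — OK.
C8: W=3, U=4, S=15; 0 of them equal 6, not exactly one — violated.

Constraints 2, 3, 4, and 8 do not hold.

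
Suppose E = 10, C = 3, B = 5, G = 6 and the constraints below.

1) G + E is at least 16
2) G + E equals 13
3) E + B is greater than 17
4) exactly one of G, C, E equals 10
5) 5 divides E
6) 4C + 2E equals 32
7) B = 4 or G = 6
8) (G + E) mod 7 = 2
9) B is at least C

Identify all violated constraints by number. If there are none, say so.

Violated: 2, 3.

1) G + E = 6 + 10 = 16; 16 ≥ 16  holds
2) G + E = 6 + 10 = 16, not 13  fails
3) E + B = 10 + 5 = 15; 15 ≤ 17, bound 17 not met  fails
4) G=6, C=3, E=10; 1 of them equals 10  holds
5) 10 / 5 = 2, so 5 divides 10  holds
6) 4C + 2E = 4(3) + 2(10) = 32  holds
7) B = 5 ≠ 4, but G = 6 = 6 (second disjunct)  holds
8) G + E = 16; 16 mod 7 = 2  holds
9) B = 5, C = 3; 5 ≥ 3  holds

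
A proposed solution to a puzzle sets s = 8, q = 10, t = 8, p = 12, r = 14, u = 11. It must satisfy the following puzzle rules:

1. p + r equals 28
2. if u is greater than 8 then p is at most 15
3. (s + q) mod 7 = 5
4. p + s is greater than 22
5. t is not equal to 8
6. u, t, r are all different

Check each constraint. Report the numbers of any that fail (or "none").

1. p + r = 12 + 14 = 26, not 28  ✘
2. u = 11 > 8, so we need p ≤ 15; p = 12 ≤ 15  ✔
3. s + q = 18; 18 mod 7 = 4, not 5  ✘
4. p + s = 12 + 8 = 20; 20 ≤ 22, bound 22 not met  ✘
5. t = 8, but 8 is required to differ  ✘
6. values 11, 8, 14 are pairwise distinct  ✔

The assignment fails constraints 1, 3, 4, and 5.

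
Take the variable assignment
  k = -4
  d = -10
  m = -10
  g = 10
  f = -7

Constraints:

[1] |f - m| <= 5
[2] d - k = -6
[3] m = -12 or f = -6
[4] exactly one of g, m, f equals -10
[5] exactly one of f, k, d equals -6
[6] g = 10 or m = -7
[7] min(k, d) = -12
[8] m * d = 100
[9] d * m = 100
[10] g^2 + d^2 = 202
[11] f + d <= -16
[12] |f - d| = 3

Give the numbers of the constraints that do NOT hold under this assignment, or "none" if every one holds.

[1] |-7 - (-10)| = 3; 3 ≤ 5  yes
[2] d - k = -10 - (-4) = -6  yes
[3] m = -10 ≠ -12 and f = -7 ≠ -6; both disjuncts false  no
[4] g=10, m=-10, f=-7; 1 of them equals -10  yes
[5] f=-7, k=-4, d=-10; 0 of them equal -6, not exactly one  no
[6] g = 10 = 10 (first disjunct)  yes
[7] min(-4, -10) = -10, not -12  no
[8] m * d = -10 * (-10) = 100  yes
[9] d * m = -10 * (-10) = 100  yes
[10] g^2 + d^2 = 10^2 + (-10)^2 = 100 + 100 = 200, not 202  no
[11] f + d = -7 + (-10) = -17; -17 ≤ -16  yes
[12] |-7 - (-10)| = 3  yes

The assignment fails constraints 3, 5, 7, 10.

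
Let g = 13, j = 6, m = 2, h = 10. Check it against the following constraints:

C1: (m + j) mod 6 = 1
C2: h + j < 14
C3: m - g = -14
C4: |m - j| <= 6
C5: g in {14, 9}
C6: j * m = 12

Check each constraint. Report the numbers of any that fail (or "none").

The assignment fails constraints 1, 2, 3, and 5.

C1: m + j = 8; 8 mod 6 = 2, not 1 — violated.
C2: h + j = 10 + 6 = 16; 16 ≥ 14, bound 14 not met — violated.
C3: m - g = 2 - 13 = -11, not -14 — violated.
C4: |2 - 6| = 4; 4 ≤ 6 — satisfied.
C5: g = 13 is not in {14, 9} — violated.
C6: j * m = 6 * 2 = 12 — satisfied.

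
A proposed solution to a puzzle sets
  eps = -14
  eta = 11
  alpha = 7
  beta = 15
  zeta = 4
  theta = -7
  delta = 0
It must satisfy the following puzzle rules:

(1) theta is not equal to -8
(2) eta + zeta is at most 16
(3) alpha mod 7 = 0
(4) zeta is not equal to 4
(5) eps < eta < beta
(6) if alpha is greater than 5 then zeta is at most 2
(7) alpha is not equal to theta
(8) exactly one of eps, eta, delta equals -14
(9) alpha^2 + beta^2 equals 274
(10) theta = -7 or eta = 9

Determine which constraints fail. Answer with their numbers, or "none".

Violated: 4 and 6.

(1) theta = -7, and -7 ≠ -8 — holds.
(2) eta + zeta = 11 + 4 = 15; 15 ≤ 16 — holds.
(3) 7 mod 7 = 0 — holds.
(4) zeta = 4, but 4 is required to differ — fails.
(5) values -14 < 11 < 15 — holds.
(6) alpha = 7 > 5, so we need zeta ≤ 2; but zeta = 4 > 2 — fails.
(7) alpha = 7, theta = -7; distinct — holds.
(8) eps=-14, eta=11, delta=0; 1 of them equals -14 — holds.
(9) alpha^2 + beta^2 = 7^2 + 15^2 = 49 + 225 = 274 — holds.
(10) theta = -7 = -7 (first disjunct) — holds.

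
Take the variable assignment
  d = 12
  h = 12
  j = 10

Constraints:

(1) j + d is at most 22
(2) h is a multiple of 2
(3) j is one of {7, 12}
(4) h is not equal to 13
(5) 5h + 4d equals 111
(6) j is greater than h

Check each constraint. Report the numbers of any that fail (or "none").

Violated: 3, 5, and 6.

(1) j + d = 10 + 12 = 22; 22 ≤ 22 — satisfied.
(2) 12 / 2 = 6, so 2 divides 12 — satisfied.
(3) j = 10 is not in {7, 12} — violated.
(4) h = 12, and 12 ≠ 13 — satisfied.
(5) 5h + 4d = 5(12) + 4(12) = 108, not 111 — violated.
(6) j = 10, h = 12; 10 ≤ 12 (want >) — violated.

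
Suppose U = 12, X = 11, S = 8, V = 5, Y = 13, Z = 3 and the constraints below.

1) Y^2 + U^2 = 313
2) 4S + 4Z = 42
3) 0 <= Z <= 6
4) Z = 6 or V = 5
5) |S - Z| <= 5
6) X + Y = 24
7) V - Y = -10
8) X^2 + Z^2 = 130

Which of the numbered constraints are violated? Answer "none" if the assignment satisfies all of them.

1) Y^2 + U^2 = 13^2 + 12^2 = 169 + 144 = 313  OK
2) 4S + 4Z = 4(8) + 4(3) = 44, not 42  FAIL
3) Z = 3 lies in [0, 6]  OK
4) Z = 3 ≠ 6, but V = 5 = 5 (second disjunct)  OK
5) |8 - 3| = 5; 5 ≤ 5  OK
6) X + Y = 11 + 13 = 24  OK
7) V - Y = 5 - 13 = -8, not -10  FAIL
8) X^2 + Z^2 = 11^2 + 3^2 = 121 + 9 = 130  OK

Violated: 2, 7.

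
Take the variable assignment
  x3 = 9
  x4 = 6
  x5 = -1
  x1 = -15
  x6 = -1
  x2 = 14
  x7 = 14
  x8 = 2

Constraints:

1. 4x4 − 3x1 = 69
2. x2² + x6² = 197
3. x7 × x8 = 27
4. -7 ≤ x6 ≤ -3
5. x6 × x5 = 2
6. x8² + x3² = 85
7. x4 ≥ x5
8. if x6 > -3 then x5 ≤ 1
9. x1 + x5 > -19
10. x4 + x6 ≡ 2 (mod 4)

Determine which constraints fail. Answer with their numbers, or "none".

Constraints 3, 4, 5, 10 are violated.

1. 4x4 − 3x1 = 4(6) − 3(-15) = 69 — holds.
2. x2² + x6² = 14² + (-1)² = 196 + 1 = 197 — holds.
3. x7 × x8 = 14 × 2 = 28, not 27 — fails.
4. x6 = -1 is outside [-7, -3] — fails.
5. x6 × x5 = -1 × (-1) = 1, not 2 — fails.
6. x8² + x3² = 2² + 9² = 4 + 81 = 85 — holds.
7. x4 = 6, x5 = -1; 6 ≥ -1 — holds.
8. x6 = -1 > -3, so we need x5 ≤ 1; x5 = -1 ≤ 1 — holds.
9. x1 + x5 = -15 + (-1) = -16; -16 > -19 — holds.
10. x4 + x6 = 5; 5 mod 4 = 1, not 2 — fails.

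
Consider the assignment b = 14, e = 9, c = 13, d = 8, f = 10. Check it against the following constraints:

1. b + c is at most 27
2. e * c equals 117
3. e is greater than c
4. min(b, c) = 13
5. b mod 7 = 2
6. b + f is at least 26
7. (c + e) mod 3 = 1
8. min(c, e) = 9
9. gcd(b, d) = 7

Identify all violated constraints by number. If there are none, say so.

Constraints 3, 5, 6, and 9 are violated.

1. b + c = 14 + 13 = 27; 27 ≤ 27 — holds.
2. e * c = 9 * 13 = 117 — holds.
3. e = 9, c = 13; 9 ≤ 13 (want >) — does not hold.
4. min(14, 13) = 13 — holds.
5. 14 mod 7 = 0, not 2 — does not hold.
6. b + f = 14 + 10 = 24; 24 < 26, bound 26 not met — does not hold.
7. c + e = 22; 22 mod 3 = 1 — holds.
8. min(13, 9) = 9 — holds.
9. gcd(14, 8) = 2, not 7 — does not hold.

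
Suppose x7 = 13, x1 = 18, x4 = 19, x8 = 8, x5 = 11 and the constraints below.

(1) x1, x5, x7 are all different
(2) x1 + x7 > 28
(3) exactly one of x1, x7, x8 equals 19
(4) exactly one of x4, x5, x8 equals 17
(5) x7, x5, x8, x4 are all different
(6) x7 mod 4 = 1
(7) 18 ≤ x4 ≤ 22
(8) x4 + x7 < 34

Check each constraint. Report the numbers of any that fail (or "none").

Constraints 3, 4 are violated.

(1) values 18, 11, 13 are pairwise distinct — OK.
(2) x1 + x7 = 18 + 13 = 31; 31 > 28 — OK.
(3) x1=18, x7=13, x8=8; 0 of them equal 19, not exactly one — violated.
(4) x4=19, x5=11, x8=8; 0 of them equal 17, not exactly one — violated.
(5) values 13, 11, 8, 19 are pairwise distinct — OK.
(6) 13 mod 4 = 1 — OK.
(7) x4 = 19 lies in [18, 22] — OK.
(8) x4 + x7 = 19 + 13 = 32; 32 < 34 — OK.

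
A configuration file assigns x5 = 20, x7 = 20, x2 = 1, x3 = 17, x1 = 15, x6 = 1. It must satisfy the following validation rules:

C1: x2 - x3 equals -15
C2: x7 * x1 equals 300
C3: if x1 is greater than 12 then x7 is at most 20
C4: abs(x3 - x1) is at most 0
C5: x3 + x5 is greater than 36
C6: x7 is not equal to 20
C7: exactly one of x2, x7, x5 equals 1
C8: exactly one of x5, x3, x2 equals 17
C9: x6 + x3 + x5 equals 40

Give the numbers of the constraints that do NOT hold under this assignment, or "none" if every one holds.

Constraints 1, 4, 6, 9 are violated.

C1: x2 - x3 = 1 - 17 = -16, not -15  fails
C2: x7 * x1 = 20 * 15 = 300  holds
C3: x1 = 15 > 12, so we need x7 ≤ 20; x7 = 20 ≤ 20  holds
C4: abs(17 - 15) = 2; 2 > 0, exceeds bound 0  fails
C5: x3 + x5 = 17 + 20 = 37; 37 > 36  holds
C6: x7 = 20, but 20 is required to differ  fails
C7: x2=1, x7=20, x5=20; 1 of them equals 1  holds
C8: x5=20, x3=17, x2=1; 1 of them equals 17  holds
C9: x6 + x3 + x5 = 1 + 17 + 20 = 38, not 40  fails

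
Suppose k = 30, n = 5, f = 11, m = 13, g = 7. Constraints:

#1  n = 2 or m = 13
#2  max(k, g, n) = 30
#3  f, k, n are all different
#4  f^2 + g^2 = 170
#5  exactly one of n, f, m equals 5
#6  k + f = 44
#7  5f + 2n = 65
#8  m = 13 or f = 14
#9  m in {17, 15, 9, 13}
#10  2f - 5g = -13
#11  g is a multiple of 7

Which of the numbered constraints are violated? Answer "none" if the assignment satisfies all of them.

#1 n = 5 ≠ 2, but m = 13 = 13 (second disjunct) — OK.
#2 max(30, 7, 5) = 30 — OK.
#3 values 11, 30, 5 are pairwise distinct — OK.
#4 f^2 + g^2 = 11^2 + 7^2 = 121 + 49 = 170 — OK.
#5 n=5, f=11, m=13; 1 of them equals 5 — OK.
#6 k + f = 30 + 11 = 41, not 44 — violated.
#7 5f + 2n = 5(11) + 2(5) = 65 — OK.
#8 m = 13 = 13 (first disjunct) — OK.
#9 m = 13 is in {17, 15, 9, 13} — OK.
#10 2f - 5g = 2(11) - 5(7) = -13 — OK.
#11 7 / 7 = 1, so 7 divides 7 — OK.

No — constraint 6 is not satisfied.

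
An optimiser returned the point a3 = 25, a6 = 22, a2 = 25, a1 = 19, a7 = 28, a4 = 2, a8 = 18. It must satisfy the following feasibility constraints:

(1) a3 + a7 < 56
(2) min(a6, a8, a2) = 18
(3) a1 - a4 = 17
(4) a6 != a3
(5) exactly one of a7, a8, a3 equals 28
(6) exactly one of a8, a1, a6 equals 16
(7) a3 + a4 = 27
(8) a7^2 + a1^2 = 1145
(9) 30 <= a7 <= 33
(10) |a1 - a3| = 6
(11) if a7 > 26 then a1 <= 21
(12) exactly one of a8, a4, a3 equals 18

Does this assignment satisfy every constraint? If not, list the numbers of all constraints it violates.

(1) a3 + a7 = 25 + 28 = 53; 53 < 56 — OK.
(2) min(22, 18, 25) = 18 — OK.
(3) a1 - a4 = 19 - 2 = 17 — OK.
(4) a6 = 22, a3 = 25; distinct — OK.
(5) a7=28, a8=18, a3=25; 1 of them equals 28 — OK.
(6) a8=18, a1=19, a6=22; 0 of them equal 16, not exactly one — violated.
(7) a3 + a4 = 25 + 2 = 27 — OK.
(8) a7^2 + a1^2 = 28^2 + 19^2 = 784 + 361 = 1145 — OK.
(9) a7 = 28 is outside [30, 33] — violated.
(10) |19 - 25| = 6 — OK.
(11) a7 = 28 > 26, so we need a1 ≤ 21; a1 = 19 ≤ 21 — OK.
(12) a8=18, a4=2, a3=25; 1 of them equals 18 — OK.

Violated: 6 and 9.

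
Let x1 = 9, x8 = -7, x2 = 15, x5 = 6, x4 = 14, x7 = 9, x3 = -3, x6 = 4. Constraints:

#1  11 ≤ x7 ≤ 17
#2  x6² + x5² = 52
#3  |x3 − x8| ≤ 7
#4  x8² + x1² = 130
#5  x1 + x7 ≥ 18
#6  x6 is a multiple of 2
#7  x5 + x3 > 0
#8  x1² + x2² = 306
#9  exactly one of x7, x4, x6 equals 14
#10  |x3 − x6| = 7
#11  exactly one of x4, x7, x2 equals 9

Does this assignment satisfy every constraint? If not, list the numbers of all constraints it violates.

No — constraint 1 is not satisfied.

#1 x7 = 9 is outside [11, 17] — violated.
#2 x6² + x5² = 4² + 6² = 16 + 36 = 52 — satisfied.
#3 |-3 − (-7)| = 4; 4 ≤ 7 — satisfied.
#4 x8² + x1² = (-7)² + 9² = 49 + 81 = 130 — satisfied.
#5 x1 + x7 = 9 + 9 = 18; 18 ≥ 18 — satisfied.
#6 4 / 2 = 2, so 2 divides 4 — satisfied.
#7 x5 + x3 = 6 + (-3) = 3; 3 > 0 — satisfied.
#8 x1² + x2² = 9² + 15² = 81 + 225 = 306 — satisfied.
#9 x7=9, x4=14, x6=4; 1 of them equals 14 — satisfied.
#10 |-3 − 4| = 7 — satisfied.
#11 x4=14, x7=9, x2=15; 1 of them equals 9 — satisfied.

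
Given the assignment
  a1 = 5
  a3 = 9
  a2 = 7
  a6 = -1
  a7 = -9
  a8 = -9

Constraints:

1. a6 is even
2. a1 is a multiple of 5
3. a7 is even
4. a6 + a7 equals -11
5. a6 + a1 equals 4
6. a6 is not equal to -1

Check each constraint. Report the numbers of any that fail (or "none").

Constraints 1, 3, 4, 6 are violated.

1. a6 = -1 is odd — does not hold.
2. 5 / 5 = 1, so 5 divides 5 — holds.
3. a7 = -9 is odd — does not hold.
4. a6 + a7 = -1 + (-9) = -10, not -11 — does not hold.
5. a6 + a1 = -1 + 5 = 4 — holds.
6. a6 = -1, but -1 is required to differ — does not hold.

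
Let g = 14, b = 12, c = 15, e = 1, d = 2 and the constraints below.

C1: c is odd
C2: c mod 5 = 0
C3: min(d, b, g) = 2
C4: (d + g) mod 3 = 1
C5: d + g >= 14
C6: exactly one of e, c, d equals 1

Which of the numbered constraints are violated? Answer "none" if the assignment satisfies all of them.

C1: c = 15 is odd  true
C2: 15 mod 5 = 0  true
C3: min(2, 12, 14) = 2  true
C4: d + g = 16; 16 mod 3 = 1  true
C5: d + g = 2 + 14 = 16; 16 ≥ 14  true
C6: e=1, c=15, d=2; 1 of them equals 1  true

All constraints are satisfied.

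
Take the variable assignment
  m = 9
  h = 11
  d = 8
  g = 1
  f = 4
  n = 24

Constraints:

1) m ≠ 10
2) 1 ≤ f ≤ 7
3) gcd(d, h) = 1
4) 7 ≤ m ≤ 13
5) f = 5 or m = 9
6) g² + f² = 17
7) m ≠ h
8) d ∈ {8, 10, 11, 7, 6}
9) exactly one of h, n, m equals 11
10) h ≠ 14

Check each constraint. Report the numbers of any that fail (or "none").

None — every constraint holds.

1) m = 9, and 9 ≠ 10 — satisfied.
2) f = 4 lies in [1, 7] — satisfied.
3) gcd(8, 11) = 1 — satisfied.
4) m = 9 lies in [7, 13] — satisfied.
5) f = 4 ≠ 5, but m = 9 = 9 (second disjunct) — satisfied.
6) g² + f² = 1² + 4² = 1 + 16 = 17 — satisfied.
7) m = 9, h = 11; distinct — satisfied.
8) d = 8 is in {8, 10, 11, 7, 6} — satisfied.
9) h=11, n=24, m=9; 1 of them equals 11 — satisfied.
10) h = 11, and 11 ≠ 14 — satisfied.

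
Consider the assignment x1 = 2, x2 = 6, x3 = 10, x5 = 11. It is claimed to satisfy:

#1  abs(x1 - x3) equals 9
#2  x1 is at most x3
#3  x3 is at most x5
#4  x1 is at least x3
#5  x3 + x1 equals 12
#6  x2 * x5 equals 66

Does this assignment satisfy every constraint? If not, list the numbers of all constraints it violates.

#1 abs(2 - 10) = 8, not 9 — does not hold.
#2 x1 = 2, x3 = 10; 2 ≤ 10 — holds.
#3 x3 = 10, x5 = 11; 10 ≤ 11 — holds.
#4 x1 = 2, x3 = 10; 2 < 10 (want ≥) — does not hold.
#5 x3 + x1 = 10 + 2 = 12 — holds.
#6 x2 * x5 = 6 * 11 = 66 — holds.

Violated: 1 and 4.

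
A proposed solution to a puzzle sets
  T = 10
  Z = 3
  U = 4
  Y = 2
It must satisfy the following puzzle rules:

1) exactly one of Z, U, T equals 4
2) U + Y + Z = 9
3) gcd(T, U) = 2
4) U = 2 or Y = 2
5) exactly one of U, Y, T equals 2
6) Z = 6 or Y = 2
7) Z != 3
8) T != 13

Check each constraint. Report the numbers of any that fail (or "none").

1) Z=3, U=4, T=10; 1 of them equals 4 — holds.
2) U + Y + Z = 4 + 2 + 3 = 9 — holds.
3) gcd(10, 4) = 2 — holds.
4) U = 4 ≠ 2, but Y = 2 = 2 (second disjunct) — holds.
5) U=4, Y=2, T=10; 1 of them equals 2 — holds.
6) Z = 3 ≠ 6, but Y = 2 = 2 (second disjunct) — holds.
7) Z = 3, but 3 is required to differ — does not hold.
8) T = 10, and 10 ≠ 13 — holds.

Violated: 7.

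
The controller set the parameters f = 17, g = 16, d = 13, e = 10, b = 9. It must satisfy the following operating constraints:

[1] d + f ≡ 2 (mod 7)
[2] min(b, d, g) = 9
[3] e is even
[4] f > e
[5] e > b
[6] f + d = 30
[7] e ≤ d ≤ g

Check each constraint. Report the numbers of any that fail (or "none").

None — every constraint holds.

[1] d + f = 30; 30 mod 7 = 2 — satisfied.
[2] min(9, 13, 16) = 9 — satisfied.
[3] e = 10 is even — satisfied.
[4] f = 17, e = 10; 17 > 10 — satisfied.
[5] e = 10, b = 9; 10 > 9 — satisfied.
[6] f + d = 17 + 13 = 30 — satisfied.
[7] values 10 ≤ 13 ≤ 16 — satisfied.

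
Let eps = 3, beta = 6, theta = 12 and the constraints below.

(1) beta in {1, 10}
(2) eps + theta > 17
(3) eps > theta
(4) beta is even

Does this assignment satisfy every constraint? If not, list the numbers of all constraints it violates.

(1) beta = 6 is not in {1, 10}  FAIL
(2) eps + theta = 3 + 12 = 15; 15 ≤ 17, bound 17 not met  FAIL
(3) eps = 3, theta = 12; 3 ≤ 12 (want >)  FAIL
(4) beta = 6 is even  OK

The assignment fails constraints 1, 2, and 3.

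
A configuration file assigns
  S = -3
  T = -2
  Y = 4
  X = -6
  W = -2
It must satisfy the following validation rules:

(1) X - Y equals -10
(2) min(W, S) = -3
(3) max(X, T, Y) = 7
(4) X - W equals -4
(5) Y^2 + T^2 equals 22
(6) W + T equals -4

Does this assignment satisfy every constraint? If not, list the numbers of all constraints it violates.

No — constraints 3 and 5 are not satisfied.

(1) X - Y = -6 - 4 = -10 — OK.
(2) min(-2, -3) = -3 — OK.
(3) max(-6, -2, 4) = 4, not 7 — violated.
(4) X - W = -6 - (-2) = -4 — OK.
(5) Y^2 + T^2 = 4^2 + (-2)^2 = 16 + 4 = 20, not 22 — violated.
(6) W + T = -2 + (-2) = -4 — OK.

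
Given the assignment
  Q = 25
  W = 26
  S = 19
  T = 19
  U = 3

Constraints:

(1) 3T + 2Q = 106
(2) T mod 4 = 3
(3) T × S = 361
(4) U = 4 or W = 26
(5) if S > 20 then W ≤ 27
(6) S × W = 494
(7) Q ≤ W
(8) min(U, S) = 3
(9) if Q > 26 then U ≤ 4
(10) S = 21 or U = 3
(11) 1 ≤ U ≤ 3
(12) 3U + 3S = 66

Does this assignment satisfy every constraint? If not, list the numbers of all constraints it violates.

No — constraint 1 is not satisfied.

(1) 3T + 2Q = 3(19) + 2(25) = 107, not 106  no
(2) 19 mod 4 = 3  yes
(3) T × S = 19 × 19 = 361  yes
(4) U = 3 ≠ 4, but W = 26 = 26 (second disjunct)  yes
(5) S = 19, not > 20; antecedent false, conditional vacuously true  yes
(6) S × W = 19 × 26 = 494  yes
(7) Q = 25, W = 26; 25 ≤ 26  yes
(8) min(3, 19) = 3  yes
(9) Q = 25, not > 26; antecedent false, conditional vacuously true  yes
(10) S = 19 ≠ 21, but U = 3 = 3 (second disjunct)  yes
(11) U = 3 lies in [1, 3]  yes
(12) 3U + 3S = 3(3) + 3(19) = 66  yes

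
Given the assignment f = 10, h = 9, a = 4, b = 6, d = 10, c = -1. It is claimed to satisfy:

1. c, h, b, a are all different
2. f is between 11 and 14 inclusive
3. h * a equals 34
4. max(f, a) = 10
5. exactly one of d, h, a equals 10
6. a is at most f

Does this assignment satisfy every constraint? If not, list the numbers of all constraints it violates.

Constraints 2 and 3 do not hold.

1. values -1, 9, 6, 4 are pairwise distinct  true
2. f = 10 is outside [11, 14]  false
3. h * a = 9 * 4 = 36, not 34  false
4. max(10, 4) = 10  true
5. d=10, h=9, a=4; 1 of them equals 10  true
6. a = 4, f = 10; 4 ≤ 10  true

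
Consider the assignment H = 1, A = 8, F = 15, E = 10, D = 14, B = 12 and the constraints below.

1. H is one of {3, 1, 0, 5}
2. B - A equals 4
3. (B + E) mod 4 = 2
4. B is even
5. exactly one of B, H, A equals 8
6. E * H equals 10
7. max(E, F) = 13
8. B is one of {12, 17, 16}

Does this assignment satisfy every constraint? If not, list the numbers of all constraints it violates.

Constraint 7 is violated.

1. H = 1 is in {3, 1, 0, 5}  true
2. B - A = 12 - 8 = 4  true
3. B + E = 22; 22 mod 4 = 2  true
4. B = 12 is even  true
5. B=12, H=1, A=8; 1 of them equals 8  true
6. E * H = 10 * 1 = 10  true
7. max(10, 15) = 15, not 13  false
8. B = 12 is in {12, 17, 16}  true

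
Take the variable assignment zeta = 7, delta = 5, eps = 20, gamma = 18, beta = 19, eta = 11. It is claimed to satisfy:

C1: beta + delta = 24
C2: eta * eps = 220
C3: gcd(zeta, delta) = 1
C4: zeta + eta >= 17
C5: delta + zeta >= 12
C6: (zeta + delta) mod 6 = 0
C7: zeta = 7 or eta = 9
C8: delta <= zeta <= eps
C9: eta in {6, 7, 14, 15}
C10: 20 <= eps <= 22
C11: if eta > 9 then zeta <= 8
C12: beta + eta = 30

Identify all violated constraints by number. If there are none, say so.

C1: beta + delta = 19 + 5 = 24  ✔
C2: eta * eps = 11 * 20 = 220  ✔
C3: gcd(7, 5) = 1  ✔
C4: zeta + eta = 7 + 11 = 18; 18 ≥ 17  ✔
C5: delta + zeta = 5 + 7 = 12; 12 ≥ 12  ✔
C6: zeta + delta = 12; 12 mod 6 = 0  ✔
C7: zeta = 7 = 7 (first disjunct)  ✔
C8: values 5 <= 7 <= 20  ✔
C9: eta = 11 is not in {6, 7, 14, 15}  ✘
C10: eps = 20 lies in [20, 22]  ✔
C11: eta = 11 > 9, so we need zeta ≤ 8; zeta = 7 ≤ 8  ✔
C12: beta + eta = 19 + 11 = 30  ✔

Constraint 9 is violated.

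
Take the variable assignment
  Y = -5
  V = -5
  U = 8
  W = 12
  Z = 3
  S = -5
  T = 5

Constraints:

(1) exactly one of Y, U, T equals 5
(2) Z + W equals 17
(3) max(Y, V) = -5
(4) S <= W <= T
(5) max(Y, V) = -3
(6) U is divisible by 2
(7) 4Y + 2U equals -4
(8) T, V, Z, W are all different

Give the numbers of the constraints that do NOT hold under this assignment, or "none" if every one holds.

Constraints 2, 4, 5 do not hold.

(1) Y=-5, U=8, T=5; 1 of them equals 5  holds
(2) Z + W = 3 + 12 = 15, not 17  fails
(3) max(-5, -5) = -5  holds
(4) values -5, 12, 5; W = 12 is not <= T = 5  fails
(5) max(-5, -5) = -5, not -3  fails
(6) 8 / 2 = 4, so 2 divides 8  holds
(7) 4Y + 2U = 4(-5) + 2(8) = -4  holds
(8) values 5, -5, 3, 12 are pairwise distinct  holds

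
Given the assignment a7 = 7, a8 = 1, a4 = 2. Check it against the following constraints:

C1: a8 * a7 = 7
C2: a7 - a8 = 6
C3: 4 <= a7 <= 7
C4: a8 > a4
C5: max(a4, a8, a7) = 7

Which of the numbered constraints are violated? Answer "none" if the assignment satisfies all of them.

C1: a8 * a7 = 1 * 7 = 7 — holds.
C2: a7 - a8 = 7 - 1 = 6 — holds.
C3: a7 = 7 lies in [4, 7] — holds.
C4: a8 = 1, a4 = 2; 1 ≤ 2 (want >) — does not hold.
C5: max(2, 1, 7) = 7 — holds.

Constraint 4 is violated.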